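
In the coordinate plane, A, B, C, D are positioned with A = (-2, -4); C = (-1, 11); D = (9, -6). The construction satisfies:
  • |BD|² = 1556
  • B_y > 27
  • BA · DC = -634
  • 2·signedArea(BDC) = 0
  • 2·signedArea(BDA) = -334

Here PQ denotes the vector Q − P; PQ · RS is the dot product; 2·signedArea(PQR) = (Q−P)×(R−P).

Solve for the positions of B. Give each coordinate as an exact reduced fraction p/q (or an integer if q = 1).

1. B_x = -11  [2·signedArea(BDC) = 0 ∩ BA · DC = -634]
2. B_y = 28  [2·signedArea(BDC) = 0 ∩ BA · DC = -634]
   → B = (-11, 28)

B = (-11, 28)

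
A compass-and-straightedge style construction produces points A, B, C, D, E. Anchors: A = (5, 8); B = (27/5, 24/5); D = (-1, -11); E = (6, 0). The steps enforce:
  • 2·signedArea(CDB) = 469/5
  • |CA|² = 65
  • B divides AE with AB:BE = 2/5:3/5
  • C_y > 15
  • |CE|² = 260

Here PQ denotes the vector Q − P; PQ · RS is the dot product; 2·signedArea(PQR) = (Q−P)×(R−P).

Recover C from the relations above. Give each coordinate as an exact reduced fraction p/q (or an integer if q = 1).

1. C_x = 4  [line -79/5·x + 32/5·y + -196/5 = 0 ∩ |CA|² = 65]
2. C_y = 16  [line -79/5·x + 32/5·y + -196/5 = 0 ∩ |CA|² = 65]
   → C = (4, 16)

C = (4, 16)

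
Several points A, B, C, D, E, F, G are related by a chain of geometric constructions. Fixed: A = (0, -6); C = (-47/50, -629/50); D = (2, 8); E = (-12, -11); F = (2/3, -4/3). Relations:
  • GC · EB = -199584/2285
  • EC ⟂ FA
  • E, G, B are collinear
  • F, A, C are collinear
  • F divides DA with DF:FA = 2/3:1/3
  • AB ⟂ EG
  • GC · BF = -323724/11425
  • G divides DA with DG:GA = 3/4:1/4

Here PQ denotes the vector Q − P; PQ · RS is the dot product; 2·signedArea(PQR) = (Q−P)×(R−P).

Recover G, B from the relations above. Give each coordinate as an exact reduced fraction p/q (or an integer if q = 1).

B = (-1343/914, -3509/914)
G = (1/2, -5/2)

1. G_x = 1/2  [G divides DA with DG:GA = 3/4:1/4]
2. G_y = -5/2  [G divides DA with DG:GA = 3/4:1/4]
   → G = (1/2, -5/2)
3. B_x = -1343/914  [E, G, B are collinear ∩ AB ⟂ EG]
4. B_y = -3509/914  [E, G, B are collinear ∩ AB ⟂ EG]
   → B = (-1343/914, -3509/914)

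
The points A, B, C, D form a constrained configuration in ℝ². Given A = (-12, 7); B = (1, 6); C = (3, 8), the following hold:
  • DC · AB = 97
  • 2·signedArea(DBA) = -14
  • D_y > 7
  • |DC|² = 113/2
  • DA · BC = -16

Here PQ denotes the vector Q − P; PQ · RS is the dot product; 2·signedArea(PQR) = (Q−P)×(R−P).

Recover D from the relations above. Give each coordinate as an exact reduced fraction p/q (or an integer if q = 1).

1. D_x = -9/2  [DC · AB = 97 ∩ 2·signedArea(DBA) = -14]
2. D_y = 15/2  [DC · AB = 97 ∩ 2·signedArea(DBA) = -14]
   → D = (-9/2, 15/2)

D = (-9/2, 15/2)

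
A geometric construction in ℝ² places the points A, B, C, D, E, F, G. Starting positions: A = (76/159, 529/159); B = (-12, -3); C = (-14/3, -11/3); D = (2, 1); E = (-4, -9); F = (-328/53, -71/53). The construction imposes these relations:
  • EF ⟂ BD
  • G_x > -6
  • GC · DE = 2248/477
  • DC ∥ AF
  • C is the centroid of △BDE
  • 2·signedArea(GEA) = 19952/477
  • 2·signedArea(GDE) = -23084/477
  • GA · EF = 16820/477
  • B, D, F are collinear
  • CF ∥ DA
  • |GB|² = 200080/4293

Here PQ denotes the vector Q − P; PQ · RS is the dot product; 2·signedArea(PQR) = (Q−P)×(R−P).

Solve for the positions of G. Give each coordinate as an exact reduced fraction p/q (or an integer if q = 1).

G = (-2468/477, -1379/477)

1. G_x = -2468/477  [2·signedArea(GDE) = -23084/477 ∩ GA · EF = 16820/477]
2. G_y = -1379/477  [2·signedArea(GDE) = -23084/477 ∩ GA · EF = 16820/477]
   → G = (-2468/477, -1379/477)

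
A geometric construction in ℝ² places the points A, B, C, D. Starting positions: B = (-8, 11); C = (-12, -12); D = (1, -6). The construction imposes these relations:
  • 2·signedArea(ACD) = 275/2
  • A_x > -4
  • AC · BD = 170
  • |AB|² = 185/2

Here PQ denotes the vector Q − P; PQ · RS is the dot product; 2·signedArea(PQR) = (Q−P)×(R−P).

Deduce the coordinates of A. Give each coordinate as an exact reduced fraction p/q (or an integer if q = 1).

1. A_x = -7/2  [2·signedArea(ACD) = 275/2 ∩ AC · BD = 170]
2. A_y = 5/2  [2·signedArea(ACD) = 275/2 ∩ AC · BD = 170]
   → A = (-7/2, 5/2)

A = (-7/2, 5/2)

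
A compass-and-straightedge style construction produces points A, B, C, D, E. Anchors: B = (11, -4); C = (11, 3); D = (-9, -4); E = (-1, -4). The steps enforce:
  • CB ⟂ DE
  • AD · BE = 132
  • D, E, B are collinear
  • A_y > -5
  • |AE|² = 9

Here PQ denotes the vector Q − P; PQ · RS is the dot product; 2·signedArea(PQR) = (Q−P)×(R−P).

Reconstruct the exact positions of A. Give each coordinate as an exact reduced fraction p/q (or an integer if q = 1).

A = (2, -4)

1. A_x = 2  [AD · BE = 132]
2. A_y = -4  [|AE|² = 9]
   → A = (2, -4)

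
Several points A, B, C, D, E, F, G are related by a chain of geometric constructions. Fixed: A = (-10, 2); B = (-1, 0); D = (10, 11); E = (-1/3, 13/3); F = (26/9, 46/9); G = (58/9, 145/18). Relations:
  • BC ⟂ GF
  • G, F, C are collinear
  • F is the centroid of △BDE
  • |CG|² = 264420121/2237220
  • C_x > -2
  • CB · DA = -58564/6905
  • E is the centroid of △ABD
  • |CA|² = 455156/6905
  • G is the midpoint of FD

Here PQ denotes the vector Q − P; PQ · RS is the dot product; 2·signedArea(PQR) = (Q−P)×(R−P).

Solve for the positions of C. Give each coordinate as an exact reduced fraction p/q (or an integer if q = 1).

C = (-13318/6905, 7744/6905)

1. C_x = -13318/6905  [G, F, C are collinear ∩ BC ⟂ GF]
2. C_y = 7744/6905  [G, F, C are collinear ∩ BC ⟂ GF]
   → C = (-13318/6905, 7744/6905)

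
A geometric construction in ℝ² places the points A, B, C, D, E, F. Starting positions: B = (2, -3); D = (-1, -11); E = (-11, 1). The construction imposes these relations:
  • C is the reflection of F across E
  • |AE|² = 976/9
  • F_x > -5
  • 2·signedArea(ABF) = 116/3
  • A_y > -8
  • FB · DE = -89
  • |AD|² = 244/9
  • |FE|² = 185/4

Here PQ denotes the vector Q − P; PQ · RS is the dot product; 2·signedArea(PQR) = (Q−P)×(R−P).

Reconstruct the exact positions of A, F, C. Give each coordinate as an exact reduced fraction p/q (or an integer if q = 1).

A = (-13/3, -7)
C = (-35/2, 3)
F = (-9/2, -1)

1. F_x = -9/2  [line 10·x + -12·y + 33 = 0 ∩ |FE|² = 185/4]
2. F_y = -1  [line 10·x + -12·y + 33 = 0 ∩ |FE|² = 185/4]
   → F = (-9/2, -1)
3. C_x = -35/2  [C is the reflection of F across E]
4. C_y = 3  [C is the reflection of F across E]
   → C = (-35/2, 3)
5. A_x = -13/3  [line -2·x + -13/2·y + -325/6 = 0 ∩ |AD|² = 244/9]
6. A_y = -7  [line -2·x + -13/2·y + -325/6 = 0 ∩ |AD|² = 244/9]
   → A = (-13/3, -7)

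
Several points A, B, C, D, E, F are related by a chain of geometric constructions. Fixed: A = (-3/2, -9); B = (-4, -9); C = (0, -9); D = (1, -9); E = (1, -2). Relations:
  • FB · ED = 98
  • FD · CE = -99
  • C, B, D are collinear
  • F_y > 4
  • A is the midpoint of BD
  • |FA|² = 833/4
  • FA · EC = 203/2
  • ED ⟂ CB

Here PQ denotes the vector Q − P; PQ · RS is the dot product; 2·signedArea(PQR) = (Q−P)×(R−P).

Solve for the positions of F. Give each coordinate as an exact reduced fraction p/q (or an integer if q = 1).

F = (2, 5)

1. F_x = 2  [FB · ED = 98 ∩ FD · CE = -99]
2. F_y = 5  [FB · ED = 98 ∩ FD · CE = -99]
   → F = (2, 5)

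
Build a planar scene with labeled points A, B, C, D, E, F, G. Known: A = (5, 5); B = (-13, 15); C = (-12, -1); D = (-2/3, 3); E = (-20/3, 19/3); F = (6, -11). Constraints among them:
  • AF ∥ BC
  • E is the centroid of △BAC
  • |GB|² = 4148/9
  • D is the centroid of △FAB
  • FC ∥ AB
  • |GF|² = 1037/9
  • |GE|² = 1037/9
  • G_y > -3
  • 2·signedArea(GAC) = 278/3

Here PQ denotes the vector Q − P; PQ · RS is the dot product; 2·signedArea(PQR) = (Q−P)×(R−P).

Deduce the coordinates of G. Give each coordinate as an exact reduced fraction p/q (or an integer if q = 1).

1. G_x = -1/3  [line 6·x + -17·y + -113/3 = 0 ∩ |GB|² = 4148/9]
2. G_y = -7/3  [line 6·x + -17·y + -113/3 = 0 ∩ |GB|² = 4148/9]
   → G = (-1/3, -7/3)

G = (-1/3, -7/3)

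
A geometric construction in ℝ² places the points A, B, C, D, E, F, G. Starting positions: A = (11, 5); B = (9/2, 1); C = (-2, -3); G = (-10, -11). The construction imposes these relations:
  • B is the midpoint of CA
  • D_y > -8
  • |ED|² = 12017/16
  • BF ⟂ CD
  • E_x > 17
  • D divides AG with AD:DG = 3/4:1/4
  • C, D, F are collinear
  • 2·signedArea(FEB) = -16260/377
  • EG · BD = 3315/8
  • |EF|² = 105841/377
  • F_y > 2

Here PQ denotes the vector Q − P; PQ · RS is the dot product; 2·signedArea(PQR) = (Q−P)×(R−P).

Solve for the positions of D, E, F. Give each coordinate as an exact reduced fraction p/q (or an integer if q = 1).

D = (-19/4, -7)
E = (35/2, 9)
F = (1473/754, 1037/377)

1. D_x = -19/4  [D divides AG with AD:DG = 3/4:1/4]
2. D_y = -7  [D divides AG with AD:DG = 3/4:1/4]
   → D = (-19/4, -7)
3. E_x = 35/2  [line 37/4·x + 8·y + -1871/8 = 0 ∩ |ED|² = 12017/16]
4. E_y = 9  [line 37/4·x + 8·y + -1871/8 = 0 ∩ |ED|² = 12017/16]
   → E = (35/2, 9)
5. F_x = 1473/754  [C, D, F are collinear ∩ BF ⟂ CD]
6. F_y = 1037/377  [C, D, F are collinear ∩ BF ⟂ CD]
   → F = (1473/754, 1037/377)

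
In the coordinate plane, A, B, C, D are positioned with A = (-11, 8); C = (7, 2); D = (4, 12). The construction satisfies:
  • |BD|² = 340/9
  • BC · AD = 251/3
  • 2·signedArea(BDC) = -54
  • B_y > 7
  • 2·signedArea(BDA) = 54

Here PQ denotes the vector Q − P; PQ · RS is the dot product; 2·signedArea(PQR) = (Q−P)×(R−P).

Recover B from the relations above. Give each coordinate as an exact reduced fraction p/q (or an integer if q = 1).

1. B_x = 0  [2·signedArea(BDA) = 54 ∩ 2·signedArea(BDC) = -54]
2. B_y = 22/3  [2·signedArea(BDA) = 54 ∩ 2·signedArea(BDC) = -54]
   → B = (0, 22/3)

B = (0, 22/3)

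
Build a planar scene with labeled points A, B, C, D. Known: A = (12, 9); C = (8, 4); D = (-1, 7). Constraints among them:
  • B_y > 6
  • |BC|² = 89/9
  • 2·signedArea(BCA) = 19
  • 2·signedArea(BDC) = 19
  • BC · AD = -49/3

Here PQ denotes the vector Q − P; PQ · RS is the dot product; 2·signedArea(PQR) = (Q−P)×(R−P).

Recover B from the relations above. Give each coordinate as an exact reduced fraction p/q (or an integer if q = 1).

B = (19/3, 20/3)

1. B_x = 19/3  [2·signedArea(BCA) = 19 ∩ 2·signedArea(BDC) = 19]
2. B_y = 20/3  [2·signedArea(BCA) = 19 ∩ 2·signedArea(BDC) = 19]
   → B = (19/3, 20/3)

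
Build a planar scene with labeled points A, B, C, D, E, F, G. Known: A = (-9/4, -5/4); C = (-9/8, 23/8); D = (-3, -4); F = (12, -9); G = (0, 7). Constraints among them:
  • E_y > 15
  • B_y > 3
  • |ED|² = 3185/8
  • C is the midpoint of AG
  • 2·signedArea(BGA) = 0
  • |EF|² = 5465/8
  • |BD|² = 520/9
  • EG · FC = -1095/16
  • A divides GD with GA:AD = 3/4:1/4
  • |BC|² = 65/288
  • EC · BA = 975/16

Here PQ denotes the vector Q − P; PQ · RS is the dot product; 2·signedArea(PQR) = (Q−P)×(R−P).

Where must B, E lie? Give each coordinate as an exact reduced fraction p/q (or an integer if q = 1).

1. B_x = -1  [line 33/4·x + -9/4·y + 63/4 = 0 ∩ |BC|² = 65/288]
2. B_y = 10/3  [line 33/4·x + -9/4·y + 63/4 = 0 ∩ |BC|² = 65/288]
   → B = (-1, 10/3)
3. E_x = 9/4  [EG · FC = -1095/16 ∩ EC · BA = 975/16]
4. E_y = 61/4  [EG · FC = -1095/16 ∩ EC · BA = 975/16]
   → E = (9/4, 61/4)

B = (-1, 10/3)
E = (9/4, 61/4)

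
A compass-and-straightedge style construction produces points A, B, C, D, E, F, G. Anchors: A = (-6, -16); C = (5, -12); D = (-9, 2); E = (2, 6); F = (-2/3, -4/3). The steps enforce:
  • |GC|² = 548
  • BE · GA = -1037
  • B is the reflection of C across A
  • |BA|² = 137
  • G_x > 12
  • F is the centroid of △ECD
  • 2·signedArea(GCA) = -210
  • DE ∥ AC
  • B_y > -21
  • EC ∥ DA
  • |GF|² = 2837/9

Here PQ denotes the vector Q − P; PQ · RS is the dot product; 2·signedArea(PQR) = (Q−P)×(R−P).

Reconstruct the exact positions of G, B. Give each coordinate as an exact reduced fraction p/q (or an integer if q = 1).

B = (-17, -20)
G = (13, 10)

1. G_x = 13  [line 4·x + -11·y + 58 = 0 ∩ |GF|² = 2837/9]
2. G_y = 10  [line 4·x + -11·y + 58 = 0 ∩ |GF|² = 2837/9]
   → G = (13, 10)
3. B_x = -17  [B is the reflection of C across A]
4. B_y = -20  [B is the reflection of C across A]
   → B = (-17, -20)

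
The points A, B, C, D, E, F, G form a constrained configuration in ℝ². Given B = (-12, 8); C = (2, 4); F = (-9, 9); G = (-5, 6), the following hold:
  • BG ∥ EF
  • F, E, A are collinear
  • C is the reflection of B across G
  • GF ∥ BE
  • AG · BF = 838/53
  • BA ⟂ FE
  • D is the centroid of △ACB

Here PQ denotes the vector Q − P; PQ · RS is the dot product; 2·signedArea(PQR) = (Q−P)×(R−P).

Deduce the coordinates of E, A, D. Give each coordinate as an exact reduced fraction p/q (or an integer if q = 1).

1. E_x = -16  [BG ∥ EF ∩ GF ∥ BE]
2. E_y = 11  [BG ∥ EF ∩ GF ∥ BE]
   → E = (-16, 11)
3. A_x = -610/53  [F, E, A are collinear ∩ BA ⟂ FE]
4. A_y = 515/53  [F, E, A are collinear ∩ BA ⟂ FE]
   → A = (-610/53, 515/53)
5. D_x = -380/53  [D is the centroid of △ACB]
6. D_y = 1151/159  [D is the centroid of △ACB]
   → D = (-380/53, 1151/159)

A = (-610/53, 515/53)
D = (-380/53, 1151/159)
E = (-16, 11)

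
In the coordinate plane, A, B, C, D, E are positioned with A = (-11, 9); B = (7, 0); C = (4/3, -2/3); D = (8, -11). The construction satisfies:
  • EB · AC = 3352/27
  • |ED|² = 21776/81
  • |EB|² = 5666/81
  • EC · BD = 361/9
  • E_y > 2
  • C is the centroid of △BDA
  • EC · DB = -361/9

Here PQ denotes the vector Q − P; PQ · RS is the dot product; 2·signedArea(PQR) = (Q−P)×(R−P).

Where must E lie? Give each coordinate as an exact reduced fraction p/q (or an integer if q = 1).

E = (-8/9, 25/9)

1. E_x = -8/9  [EC · BD = 361/9 ∩ EB · AC = 3352/27]
2. E_y = 25/9  [EC · BD = 361/9 ∩ EB · AC = 3352/27]
   → E = (-8/9, 25/9)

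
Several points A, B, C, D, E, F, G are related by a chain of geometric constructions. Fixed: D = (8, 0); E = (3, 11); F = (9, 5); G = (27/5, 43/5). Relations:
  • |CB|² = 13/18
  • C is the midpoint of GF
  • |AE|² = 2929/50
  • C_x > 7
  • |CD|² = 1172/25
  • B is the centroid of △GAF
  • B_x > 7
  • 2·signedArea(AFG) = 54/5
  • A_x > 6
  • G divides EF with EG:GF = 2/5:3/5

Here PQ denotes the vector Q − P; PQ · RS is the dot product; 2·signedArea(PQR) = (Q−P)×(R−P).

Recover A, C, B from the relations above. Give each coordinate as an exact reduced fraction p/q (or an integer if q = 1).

1. A_x = 67/10  [line -18/5·x + -18/5·y + 198/5 = 0 ∩ |AE|² = 2929/50]
2. A_y = 43/10  [line -18/5·x + -18/5·y + 198/5 = 0 ∩ |AE|² = 2929/50]
   → A = (67/10, 43/10)
3. C_x = 36/5  [C is the midpoint of GF]
4. C_y = 34/5  [C is the midpoint of GF]
   → C = (36/5, 34/5)
5. B_x = 211/30  [B is the centroid of △GAF]
6. B_y = 179/30  [B is the centroid of △GAF]
   → B = (211/30, 179/30)

A = (67/10, 43/10)
B = (211/30, 179/30)
C = (36/5, 34/5)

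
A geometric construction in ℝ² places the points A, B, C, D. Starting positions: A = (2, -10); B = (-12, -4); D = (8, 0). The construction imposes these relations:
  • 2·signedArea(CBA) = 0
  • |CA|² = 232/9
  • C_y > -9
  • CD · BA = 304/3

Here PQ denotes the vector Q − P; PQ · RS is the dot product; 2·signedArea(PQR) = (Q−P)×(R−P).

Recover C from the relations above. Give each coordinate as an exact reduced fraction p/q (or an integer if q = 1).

C = (-8/3, -8)

1. C_x = -8/3  [2·signedArea(CBA) = 0 ∩ CD · BA = 304/3]
2. C_y = -8  [2·signedArea(CBA) = 0 ∩ CD · BA = 304/3]
   → C = (-8/3, -8)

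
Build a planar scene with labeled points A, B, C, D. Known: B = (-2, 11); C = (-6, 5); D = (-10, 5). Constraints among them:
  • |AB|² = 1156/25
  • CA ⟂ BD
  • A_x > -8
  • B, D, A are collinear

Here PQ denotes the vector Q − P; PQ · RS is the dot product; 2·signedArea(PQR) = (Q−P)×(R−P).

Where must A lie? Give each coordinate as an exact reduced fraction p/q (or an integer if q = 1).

1. A_x = -186/25  [B, D, A are collinear ∩ CA ⟂ BD]
2. A_y = 173/25  [B, D, A are collinear ∩ CA ⟂ BD]
   → A = (-186/25, 173/25)

A = (-186/25, 173/25)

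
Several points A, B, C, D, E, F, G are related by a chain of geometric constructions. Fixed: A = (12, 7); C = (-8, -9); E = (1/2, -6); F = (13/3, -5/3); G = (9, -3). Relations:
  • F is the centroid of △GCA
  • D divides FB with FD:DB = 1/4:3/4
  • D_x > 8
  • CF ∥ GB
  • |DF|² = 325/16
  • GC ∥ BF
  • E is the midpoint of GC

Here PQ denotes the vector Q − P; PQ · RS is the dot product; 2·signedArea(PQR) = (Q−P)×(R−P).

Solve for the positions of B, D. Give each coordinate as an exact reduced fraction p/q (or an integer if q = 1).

1. B_x = 64/3  [GC ∥ BF ∩ CF ∥ GB]
2. B_y = 13/3  [GC ∥ BF ∩ CF ∥ GB]
   → B = (64/3, 13/3)
3. D_x = 103/12  [D divides FB with FD:DB = 1/4:3/4]
4. D_y = -1/6  [D divides FB with FD:DB = 1/4:3/4]
   → D = (103/12, -1/6)

B = (64/3, 13/3)
D = (103/12, -1/6)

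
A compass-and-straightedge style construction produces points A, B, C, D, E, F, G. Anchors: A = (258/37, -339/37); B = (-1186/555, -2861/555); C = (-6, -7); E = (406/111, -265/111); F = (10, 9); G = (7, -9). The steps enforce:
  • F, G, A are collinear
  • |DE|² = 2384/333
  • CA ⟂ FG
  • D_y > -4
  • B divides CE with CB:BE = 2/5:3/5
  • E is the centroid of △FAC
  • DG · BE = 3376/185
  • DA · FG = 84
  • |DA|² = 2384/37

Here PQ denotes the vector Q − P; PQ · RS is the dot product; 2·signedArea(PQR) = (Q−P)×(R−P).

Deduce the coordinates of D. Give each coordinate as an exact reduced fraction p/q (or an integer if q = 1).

1. D_x = 46/37  [DA · FG = 84 ∩ DG · BE = 3376/185]
2. D_y = -131/37  [DA · FG = 84 ∩ DG · BE = 3376/185]
   → D = (46/37, -131/37)

D = (46/37, -131/37)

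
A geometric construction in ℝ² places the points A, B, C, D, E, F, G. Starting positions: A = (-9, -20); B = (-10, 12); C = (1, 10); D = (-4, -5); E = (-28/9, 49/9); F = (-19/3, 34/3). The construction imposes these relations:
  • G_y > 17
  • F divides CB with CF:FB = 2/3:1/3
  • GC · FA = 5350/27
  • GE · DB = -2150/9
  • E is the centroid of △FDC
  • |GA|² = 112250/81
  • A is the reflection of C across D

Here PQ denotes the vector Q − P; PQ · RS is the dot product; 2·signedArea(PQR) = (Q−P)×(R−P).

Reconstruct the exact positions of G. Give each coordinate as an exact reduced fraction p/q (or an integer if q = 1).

1. G_x = -86/9  [GE · DB = -2150/9 ∩ GC · FA = 5350/27]
2. G_y = 155/9  [GE · DB = -2150/9 ∩ GC · FA = 5350/27]
   → G = (-86/9, 155/9)

G = (-86/9, 155/9)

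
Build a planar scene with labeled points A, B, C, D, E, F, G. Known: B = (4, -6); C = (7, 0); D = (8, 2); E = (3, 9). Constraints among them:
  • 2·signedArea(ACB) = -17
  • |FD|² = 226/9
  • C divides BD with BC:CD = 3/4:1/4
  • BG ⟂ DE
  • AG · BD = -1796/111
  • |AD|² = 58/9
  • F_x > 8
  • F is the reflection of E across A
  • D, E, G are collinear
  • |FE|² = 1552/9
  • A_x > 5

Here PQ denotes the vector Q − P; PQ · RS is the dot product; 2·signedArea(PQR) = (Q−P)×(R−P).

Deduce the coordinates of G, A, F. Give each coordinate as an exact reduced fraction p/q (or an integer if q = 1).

A = (17/3, 3)
F = (25/3, -3)
G = (386/37, -52/37)

1. G_x = 386/37  [D, E, G are collinear ∩ BG ⟂ DE]
2. G_y = -52/37  [D, E, G are collinear ∩ BG ⟂ DE]
   → G = (386/37, -52/37)
3. A_x = 17/3  [AG · BD = -1796/111 ∩ 2·signedArea(ACB) = -17]
4. A_y = 3  [AG · BD = -1796/111 ∩ 2·signedArea(ACB) = -17]
   → A = (17/3, 3)
5. F_x = 25/3  [F is the reflection of E across A]
6. F_y = -3  [F is the reflection of E across A]
   → F = (25/3, -3)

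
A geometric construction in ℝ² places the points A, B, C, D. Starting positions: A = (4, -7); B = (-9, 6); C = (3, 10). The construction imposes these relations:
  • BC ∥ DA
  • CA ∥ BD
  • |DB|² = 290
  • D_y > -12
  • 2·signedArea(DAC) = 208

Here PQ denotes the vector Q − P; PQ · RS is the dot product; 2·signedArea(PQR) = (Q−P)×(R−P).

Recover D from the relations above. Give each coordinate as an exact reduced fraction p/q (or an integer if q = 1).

D = (-8, -11)

1. D_x = -8  [BC ∥ DA ∩ CA ∥ BD]
2. D_y = -11  [BC ∥ DA ∩ CA ∥ BD]
   → D = (-8, -11)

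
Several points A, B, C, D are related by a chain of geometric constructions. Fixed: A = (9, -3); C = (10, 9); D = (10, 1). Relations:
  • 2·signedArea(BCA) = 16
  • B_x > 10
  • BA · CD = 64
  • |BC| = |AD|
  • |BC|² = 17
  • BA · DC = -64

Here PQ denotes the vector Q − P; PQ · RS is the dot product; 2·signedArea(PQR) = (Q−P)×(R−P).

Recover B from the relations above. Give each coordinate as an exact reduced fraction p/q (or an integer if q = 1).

B = (11, 5)

1. B_x = 11  [BA · CD = 64 ∩ 2·signedArea(BCA) = 16]
2. B_y = 5  [BA · CD = 64 ∩ 2·signedArea(BCA) = 16]
   → B = (11, 5)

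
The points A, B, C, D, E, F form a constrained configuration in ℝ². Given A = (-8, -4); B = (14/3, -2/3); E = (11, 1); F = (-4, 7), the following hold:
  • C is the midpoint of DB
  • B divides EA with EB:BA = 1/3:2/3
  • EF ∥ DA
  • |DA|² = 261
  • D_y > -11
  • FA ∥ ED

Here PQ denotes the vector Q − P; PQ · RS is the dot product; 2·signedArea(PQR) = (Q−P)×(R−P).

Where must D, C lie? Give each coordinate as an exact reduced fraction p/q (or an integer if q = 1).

1. D_x = 7  [EF ∥ DA ∩ FA ∥ ED]
2. D_y = -10  [EF ∥ DA ∩ FA ∥ ED]
   → D = (7, -10)
3. C_x = 35/6  [C is the midpoint of DB]
4. C_y = -16/3  [C is the midpoint of DB]
   → C = (35/6, -16/3)

C = (35/6, -16/3)
D = (7, -10)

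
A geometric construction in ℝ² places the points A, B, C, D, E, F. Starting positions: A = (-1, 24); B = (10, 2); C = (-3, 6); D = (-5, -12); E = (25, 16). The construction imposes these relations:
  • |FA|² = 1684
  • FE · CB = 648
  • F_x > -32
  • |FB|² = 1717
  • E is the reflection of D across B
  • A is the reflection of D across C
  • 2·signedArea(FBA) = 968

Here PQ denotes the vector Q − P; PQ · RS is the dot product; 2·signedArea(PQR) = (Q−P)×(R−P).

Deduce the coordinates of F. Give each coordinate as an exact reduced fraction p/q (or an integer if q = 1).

F = (-31, -4)

1. F_x = -31  [FE · CB = 648 ∩ 2·signedArea(FBA) = 968]
2. F_y = -4  [FE · CB = 648 ∩ 2·signedArea(FBA) = 968]
   → F = (-31, -4)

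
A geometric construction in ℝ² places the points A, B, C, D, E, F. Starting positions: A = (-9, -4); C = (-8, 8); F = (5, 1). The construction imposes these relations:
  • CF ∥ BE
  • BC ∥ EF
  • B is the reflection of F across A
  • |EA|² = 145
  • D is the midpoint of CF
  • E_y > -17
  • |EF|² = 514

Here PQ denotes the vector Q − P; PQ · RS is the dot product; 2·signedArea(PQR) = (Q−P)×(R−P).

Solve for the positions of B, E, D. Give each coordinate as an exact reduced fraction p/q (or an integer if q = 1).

B = (-23, -9)
D = (-3/2, 9/2)
E = (-10, -16)

1. B_x = -23  [B is the reflection of F across A]
2. B_y = -9  [B is the reflection of F across A]
   → B = (-23, -9)
3. E_x = -10  [BC ∥ EF ∩ CF ∥ BE]
4. E_y = -16  [BC ∥ EF ∩ CF ∥ BE]
   → E = (-10, -16)
5. D_x = -3/2  [D is the midpoint of CF]
6. D_y = 9/2  [D is the midpoint of CF]
   → D = (-3/2, 9/2)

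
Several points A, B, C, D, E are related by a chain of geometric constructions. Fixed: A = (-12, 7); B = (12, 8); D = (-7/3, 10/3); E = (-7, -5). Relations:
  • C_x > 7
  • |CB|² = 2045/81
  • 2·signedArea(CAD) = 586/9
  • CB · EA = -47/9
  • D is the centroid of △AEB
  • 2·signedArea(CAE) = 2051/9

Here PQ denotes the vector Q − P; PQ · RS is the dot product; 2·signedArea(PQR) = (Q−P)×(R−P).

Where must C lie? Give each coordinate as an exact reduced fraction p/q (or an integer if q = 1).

1. C_x = 65/9  [2·signedArea(CAD) = 586/9 ∩ CB · EA = -47/9]
2. C_y = 58/9  [2·signedArea(CAD) = 586/9 ∩ CB · EA = -47/9]
   → C = (65/9, 58/9)

C = (65/9, 58/9)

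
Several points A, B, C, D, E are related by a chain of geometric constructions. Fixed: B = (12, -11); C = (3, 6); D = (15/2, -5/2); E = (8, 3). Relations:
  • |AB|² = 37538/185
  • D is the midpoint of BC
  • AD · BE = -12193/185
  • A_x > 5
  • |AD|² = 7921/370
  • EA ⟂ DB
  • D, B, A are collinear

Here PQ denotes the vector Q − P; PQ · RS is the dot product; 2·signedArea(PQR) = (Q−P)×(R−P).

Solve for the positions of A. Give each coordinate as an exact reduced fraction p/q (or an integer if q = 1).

A = (987/185, 294/185)

1. A_x = 987/185  [D, B, A are collinear ∩ EA ⟂ DB]
2. A_y = 294/185  [D, B, A are collinear ∩ EA ⟂ DB]
   → A = (987/185, 294/185)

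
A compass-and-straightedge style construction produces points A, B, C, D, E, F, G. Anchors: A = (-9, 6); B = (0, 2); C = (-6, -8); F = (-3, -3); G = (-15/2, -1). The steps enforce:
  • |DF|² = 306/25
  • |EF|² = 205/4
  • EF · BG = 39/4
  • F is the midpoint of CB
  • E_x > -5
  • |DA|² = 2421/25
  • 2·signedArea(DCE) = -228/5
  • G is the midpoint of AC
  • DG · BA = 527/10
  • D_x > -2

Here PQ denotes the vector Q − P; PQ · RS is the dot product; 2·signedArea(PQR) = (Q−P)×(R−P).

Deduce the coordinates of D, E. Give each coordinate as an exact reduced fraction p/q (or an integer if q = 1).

1. D_x = -6/5  [line 9·x + -4·y + 54/5 = 0 ∩ |DF|² = 306/25]
2. D_y = 0  [line 9·x + -4·y + 54/5 = 0 ∩ |DF|² = 306/25]
   → D = (-6/5, 0)
3. E_x = -9/2  [2·signedArea(DCE) = -228/5 ∩ EF · BG = 39/4]
4. E_y = 4  [2·signedArea(DCE) = -228/5 ∩ EF · BG = 39/4]
   → E = (-9/2, 4)

D = (-6/5, 0)
E = (-9/2, 4)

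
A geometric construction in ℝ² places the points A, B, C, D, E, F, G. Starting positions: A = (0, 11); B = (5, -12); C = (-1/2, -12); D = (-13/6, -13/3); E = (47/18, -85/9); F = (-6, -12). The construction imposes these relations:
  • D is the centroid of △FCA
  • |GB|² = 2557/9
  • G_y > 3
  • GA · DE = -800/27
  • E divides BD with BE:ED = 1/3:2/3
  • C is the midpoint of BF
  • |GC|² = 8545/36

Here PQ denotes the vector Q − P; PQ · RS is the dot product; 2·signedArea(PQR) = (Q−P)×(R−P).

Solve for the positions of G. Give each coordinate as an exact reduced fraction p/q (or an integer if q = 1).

1. G_x = -2  [line -43/9·x + 46/9·y + -718/27 = 0 ∩ |GB|² = 2557/9]
2. G_y = 10/3  [line -43/9·x + 46/9·y + -718/27 = 0 ∩ |GB|² = 2557/9]
   → G = (-2, 10/3)

G = (-2, 10/3)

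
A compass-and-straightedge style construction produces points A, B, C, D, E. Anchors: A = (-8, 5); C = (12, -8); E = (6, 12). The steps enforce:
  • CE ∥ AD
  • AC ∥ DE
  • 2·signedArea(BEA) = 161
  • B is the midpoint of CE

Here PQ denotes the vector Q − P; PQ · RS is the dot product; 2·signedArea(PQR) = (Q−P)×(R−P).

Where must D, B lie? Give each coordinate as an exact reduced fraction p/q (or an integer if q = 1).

1. D_x = -14  [AC ∥ DE ∩ CE ∥ AD]
2. D_y = 25  [AC ∥ DE ∩ CE ∥ AD]
   → D = (-14, 25)
3. B_x = 9  [B is the midpoint of CE]
4. B_y = 2  [B is the midpoint of CE]
   → B = (9, 2)

B = (9, 2)
D = (-14, 25)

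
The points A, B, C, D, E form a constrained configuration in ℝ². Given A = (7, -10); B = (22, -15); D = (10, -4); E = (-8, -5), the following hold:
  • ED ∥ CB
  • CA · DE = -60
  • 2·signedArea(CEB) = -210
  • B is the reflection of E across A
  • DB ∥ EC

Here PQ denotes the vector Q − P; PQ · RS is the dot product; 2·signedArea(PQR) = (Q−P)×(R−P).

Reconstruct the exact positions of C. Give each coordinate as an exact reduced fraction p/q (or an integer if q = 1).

1. C_x = 4  [ED ∥ CB ∩ DB ∥ EC]
2. C_y = -16  [ED ∥ CB ∩ DB ∥ EC]
   → C = (4, -16)

C = (4, -16)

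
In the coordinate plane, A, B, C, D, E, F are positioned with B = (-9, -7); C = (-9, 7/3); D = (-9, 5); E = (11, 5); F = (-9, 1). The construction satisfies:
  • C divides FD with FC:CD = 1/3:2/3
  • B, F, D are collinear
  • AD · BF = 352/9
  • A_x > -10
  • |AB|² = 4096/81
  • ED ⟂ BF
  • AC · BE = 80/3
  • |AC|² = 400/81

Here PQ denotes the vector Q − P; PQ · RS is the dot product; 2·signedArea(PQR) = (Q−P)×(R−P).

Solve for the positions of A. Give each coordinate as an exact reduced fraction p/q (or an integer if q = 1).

1. A_x = -9  [AD · BF = 352/9 ∩ AC · BE = 80/3]
2. A_y = 1/9  [AD · BF = 352/9 ∩ AC · BE = 80/3]
   → A = (-9, 1/9)

A = (-9, 1/9)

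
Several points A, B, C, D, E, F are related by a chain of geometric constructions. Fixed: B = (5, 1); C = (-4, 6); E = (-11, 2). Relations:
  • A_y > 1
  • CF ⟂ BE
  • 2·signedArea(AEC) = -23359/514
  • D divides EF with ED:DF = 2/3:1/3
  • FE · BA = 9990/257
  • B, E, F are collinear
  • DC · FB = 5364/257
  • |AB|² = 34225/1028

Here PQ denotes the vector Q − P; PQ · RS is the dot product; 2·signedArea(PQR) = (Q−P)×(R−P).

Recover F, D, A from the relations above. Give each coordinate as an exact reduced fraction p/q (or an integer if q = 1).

1. F_x = -1099/257  [B, E, F are collinear ∩ CF ⟂ BE]
2. F_y = 406/257  [B, E, F are collinear ∩ CF ⟂ BE]
   → F = (-1099/257, 406/257)
3. D_x = -1675/257  [D divides EF with ED:DF = 2/3:1/3]
4. D_y = 442/257  [D divides EF with ED:DF = 2/3:1/3]
   → D = (-1675/257, 442/257)
5. A_x = -195/257  [2·signedArea(AEC) = -23359/514 ∩ FE · BA = 9990/257]
6. A_y = 699/514  [2·signedArea(AEC) = -23359/514 ∩ FE · BA = 9990/257]
   → A = (-195/257, 699/514)

A = (-195/257, 699/514)
D = (-1675/257, 442/257)
F = (-1099/257, 406/257)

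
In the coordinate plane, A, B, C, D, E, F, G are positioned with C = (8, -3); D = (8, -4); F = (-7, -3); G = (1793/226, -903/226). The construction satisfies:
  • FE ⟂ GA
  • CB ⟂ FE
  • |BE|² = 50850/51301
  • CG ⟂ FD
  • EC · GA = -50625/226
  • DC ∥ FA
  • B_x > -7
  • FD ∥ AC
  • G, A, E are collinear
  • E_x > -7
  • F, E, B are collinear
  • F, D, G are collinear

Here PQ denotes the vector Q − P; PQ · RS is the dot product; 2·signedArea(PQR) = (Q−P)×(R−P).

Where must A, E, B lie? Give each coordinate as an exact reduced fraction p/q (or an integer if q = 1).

1. A_x = -7  [FD ∥ AC ∩ DC ∥ FA]
2. A_y = -2  [FD ∥ AC ∩ DC ∥ FA]
   → A = (-7, -2)
3. E_x = -79636057/11594026  [G, A, E are collinear ∩ FE ⟂ GA]
4. E_y = -23391453/11594026  [G, A, E are collinear ∩ FE ⟂ GA]
   → E = (-79636057/11594026, -23391453/11594026)
5. B_x = -78107167/11594026  [F, E, B are collinear ∩ CB ⟂ FE]
6. B_y = -11950203/11594026  [F, E, B are collinear ∩ CB ⟂ FE]
   → B = (-78107167/11594026, -11950203/11594026)

A = (-7, -2)
B = (-78107167/11594026, -11950203/11594026)
E = (-79636057/11594026, -23391453/11594026)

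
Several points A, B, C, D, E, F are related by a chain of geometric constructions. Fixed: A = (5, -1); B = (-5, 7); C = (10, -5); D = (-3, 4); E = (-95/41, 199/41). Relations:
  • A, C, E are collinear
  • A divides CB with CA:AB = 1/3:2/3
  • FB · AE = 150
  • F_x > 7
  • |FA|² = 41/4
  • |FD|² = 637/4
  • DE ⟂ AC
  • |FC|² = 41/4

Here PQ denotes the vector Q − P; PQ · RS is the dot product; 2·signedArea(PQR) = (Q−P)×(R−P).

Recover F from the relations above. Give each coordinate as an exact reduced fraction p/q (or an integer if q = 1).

F = (15/2, -3)

1. F_x = 15/2  [line 300/41·x + -240/41·y + -2970/41 = 0 ∩ |FD|² = 637/4]
2. F_y = -3  [line 300/41·x + -240/41·y + -2970/41 = 0 ∩ |FD|² = 637/4]
   → F = (15/2, -3)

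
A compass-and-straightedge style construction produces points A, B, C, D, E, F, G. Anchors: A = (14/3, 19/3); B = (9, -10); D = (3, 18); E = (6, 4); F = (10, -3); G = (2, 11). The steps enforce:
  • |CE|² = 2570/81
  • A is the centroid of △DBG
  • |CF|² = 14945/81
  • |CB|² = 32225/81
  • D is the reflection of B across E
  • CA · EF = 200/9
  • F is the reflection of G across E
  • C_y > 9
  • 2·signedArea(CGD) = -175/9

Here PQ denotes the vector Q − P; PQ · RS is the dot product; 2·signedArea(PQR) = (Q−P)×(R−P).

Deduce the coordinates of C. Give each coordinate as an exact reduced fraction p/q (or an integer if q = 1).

1. C_x = 41/9  [2·signedArea(CGD) = -175/9 ∩ CA · EF = 200/9]
2. C_y = 85/9  [2·signedArea(CGD) = -175/9 ∩ CA · EF = 200/9]
   → C = (41/9, 85/9)

C = (41/9, 85/9)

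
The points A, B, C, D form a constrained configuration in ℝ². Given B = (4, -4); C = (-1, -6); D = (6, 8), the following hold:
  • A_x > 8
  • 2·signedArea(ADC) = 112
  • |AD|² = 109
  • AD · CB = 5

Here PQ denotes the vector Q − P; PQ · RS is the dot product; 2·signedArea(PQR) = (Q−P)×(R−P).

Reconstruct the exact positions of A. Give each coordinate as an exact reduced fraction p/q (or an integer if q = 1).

1. A_x = 9  [2·signedArea(ADC) = 112 ∩ AD · CB = 5]
2. A_y = -2  [2·signedArea(ADC) = 112 ∩ AD · CB = 5]
   → A = (9, -2)

A = (9, -2)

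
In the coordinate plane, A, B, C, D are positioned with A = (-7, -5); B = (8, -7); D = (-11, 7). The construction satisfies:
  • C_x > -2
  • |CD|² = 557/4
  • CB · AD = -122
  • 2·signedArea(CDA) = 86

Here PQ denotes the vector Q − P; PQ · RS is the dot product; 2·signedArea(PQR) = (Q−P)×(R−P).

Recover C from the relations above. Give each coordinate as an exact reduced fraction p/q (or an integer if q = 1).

C = (-3/2, 0)

1. C_x = -3/2  [CB · AD = -122 ∩ 2·signedArea(CDA) = 86]
2. C_y = 0  [CB · AD = -122 ∩ 2·signedArea(CDA) = 86]
   → C = (-3/2, 0)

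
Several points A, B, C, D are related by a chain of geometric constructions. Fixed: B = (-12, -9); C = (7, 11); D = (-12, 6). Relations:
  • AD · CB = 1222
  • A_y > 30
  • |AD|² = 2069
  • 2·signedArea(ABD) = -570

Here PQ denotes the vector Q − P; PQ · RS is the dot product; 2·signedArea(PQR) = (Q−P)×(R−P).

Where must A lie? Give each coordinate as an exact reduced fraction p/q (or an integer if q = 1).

1. A_x = 26  [AD · CB = 1222 ∩ 2·signedArea(ABD) = -570]
2. A_y = 31  [AD · CB = 1222 ∩ 2·signedArea(ABD) = -570]
   → A = (26, 31)

A = (26, 31)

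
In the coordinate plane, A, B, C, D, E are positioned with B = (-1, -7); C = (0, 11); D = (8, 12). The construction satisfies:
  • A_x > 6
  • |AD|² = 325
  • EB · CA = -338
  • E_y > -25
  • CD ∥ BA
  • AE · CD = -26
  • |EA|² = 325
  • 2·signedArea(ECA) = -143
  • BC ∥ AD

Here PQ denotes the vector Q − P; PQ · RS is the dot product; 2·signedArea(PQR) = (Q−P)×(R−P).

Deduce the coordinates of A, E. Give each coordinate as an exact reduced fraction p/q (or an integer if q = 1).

1. A_x = 7  [BC ∥ AD ∩ CD ∥ BA]
2. A_y = -6  [BC ∥ AD ∩ CD ∥ BA]
   → A = (7, -6)
3. E_x = 6  [2·signedArea(ECA) = -143 ∩ AE · CD = -26]
4. E_y = -24  [2·signedArea(ECA) = -143 ∩ AE · CD = -26]
   → E = (6, -24)

A = (7, -6)
E = (6, -24)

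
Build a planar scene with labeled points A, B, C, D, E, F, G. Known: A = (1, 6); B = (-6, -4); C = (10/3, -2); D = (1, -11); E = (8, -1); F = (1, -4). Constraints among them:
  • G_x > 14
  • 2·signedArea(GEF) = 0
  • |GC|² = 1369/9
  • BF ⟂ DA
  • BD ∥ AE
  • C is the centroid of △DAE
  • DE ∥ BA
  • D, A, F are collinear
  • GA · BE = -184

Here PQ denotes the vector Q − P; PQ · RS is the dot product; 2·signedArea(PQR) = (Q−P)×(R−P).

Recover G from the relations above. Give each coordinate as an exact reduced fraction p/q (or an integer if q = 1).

G = (15, 2)

1. G_x = 15  [2·signedArea(GEF) = 0 ∩ GA · BE = -184]
2. G_y = 2  [2·signedArea(GEF) = 0 ∩ GA · BE = -184]
   → G = (15, 2)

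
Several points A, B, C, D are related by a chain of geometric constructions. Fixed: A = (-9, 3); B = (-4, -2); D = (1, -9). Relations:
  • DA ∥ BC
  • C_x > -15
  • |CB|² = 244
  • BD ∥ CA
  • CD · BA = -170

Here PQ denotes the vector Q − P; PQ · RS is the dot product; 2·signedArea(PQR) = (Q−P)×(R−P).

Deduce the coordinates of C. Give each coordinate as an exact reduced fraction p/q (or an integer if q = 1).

C = (-14, 10)

1. C_x = -14  [BD ∥ CA ∩ DA ∥ BC]
2. C_y = 10  [BD ∥ CA ∩ DA ∥ BC]
   → C = (-14, 10)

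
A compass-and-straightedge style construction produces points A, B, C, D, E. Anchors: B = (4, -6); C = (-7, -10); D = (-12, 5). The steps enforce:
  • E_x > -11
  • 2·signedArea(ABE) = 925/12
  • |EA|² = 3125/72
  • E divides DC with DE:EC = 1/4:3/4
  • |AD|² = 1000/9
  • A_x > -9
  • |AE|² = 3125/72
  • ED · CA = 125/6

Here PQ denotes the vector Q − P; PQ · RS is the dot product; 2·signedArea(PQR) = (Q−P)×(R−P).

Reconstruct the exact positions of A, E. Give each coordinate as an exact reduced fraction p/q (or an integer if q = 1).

1. E_x = -43/4  [E divides DC with DE:EC = 1/4:3/4]
2. E_y = 5/4  [E divides DC with DE:EC = 1/4:3/4]
   → E = (-43/4, 5/4)
3. A_x = -26/3  [2·signedArea(ABE) = 925/12 ∩ ED · CA = 125/6]
4. A_y = -5  [2·signedArea(ABE) = 925/12 ∩ ED · CA = 125/6]
   → A = (-26/3, -5)

A = (-26/3, -5)
E = (-43/4, 5/4)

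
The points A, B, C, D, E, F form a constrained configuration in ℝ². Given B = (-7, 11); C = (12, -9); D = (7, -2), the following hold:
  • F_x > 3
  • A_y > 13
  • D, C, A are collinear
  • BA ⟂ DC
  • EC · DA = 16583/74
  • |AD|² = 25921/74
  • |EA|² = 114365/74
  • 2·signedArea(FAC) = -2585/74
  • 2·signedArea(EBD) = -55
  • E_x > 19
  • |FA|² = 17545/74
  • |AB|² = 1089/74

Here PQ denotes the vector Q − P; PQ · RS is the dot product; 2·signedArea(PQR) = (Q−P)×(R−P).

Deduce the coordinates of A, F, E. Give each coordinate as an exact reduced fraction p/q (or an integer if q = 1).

1. A_x = -287/74  [D, C, A are collinear ∩ BA ⟂ DC]
2. A_y = 979/74  [D, C, A are collinear ∩ BA ⟂ DC]
   → A = (-287/74, 979/74)
3. F_x = 4  [line 1645/74·x + 1175/74·y + -3290/37 = 0 ∩ |FA|² = 17545/74]
4. F_y = 0  [line 1645/74·x + 1175/74·y + -3290/37 = 0 ∩ |FA|² = 17545/74]
   → F = (4, 0)
5. E_x = 20  [2·signedArea(EBD) = -55 ∩ EC · DA = 16583/74]
6. E_y = -18  [2·signedArea(EBD) = -55 ∩ EC · DA = 16583/74]
   → E = (20, -18)

A = (-287/74, 979/74)
E = (20, -18)
F = (4, 0)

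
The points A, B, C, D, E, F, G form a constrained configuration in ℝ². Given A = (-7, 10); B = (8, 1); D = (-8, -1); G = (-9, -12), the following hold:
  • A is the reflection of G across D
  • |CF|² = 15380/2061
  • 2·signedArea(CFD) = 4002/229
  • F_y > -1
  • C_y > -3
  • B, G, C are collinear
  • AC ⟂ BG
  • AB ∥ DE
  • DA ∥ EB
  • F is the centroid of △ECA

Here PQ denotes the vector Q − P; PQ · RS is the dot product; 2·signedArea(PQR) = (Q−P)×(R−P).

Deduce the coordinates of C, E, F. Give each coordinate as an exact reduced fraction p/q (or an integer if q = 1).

1. C_x = 659/229  [B, G, C are collinear ∩ AC ⟂ BG]
2. C_y = -668/229  [B, G, C are collinear ∩ AC ⟂ BG]
   → C = (659/229, -668/229)
3. E_x = 7  [DA ∥ EB ∩ AB ∥ DE]
4. E_y = -10  [DA ∥ EB ∩ AB ∥ DE]
   → E = (7, -10)
5. F_x = 659/687  [F is the centroid of △ECA]
6. F_y = -668/687  [F is the centroid of △ECA]
   → F = (659/687, -668/687)

C = (659/229, -668/229)
E = (7, -10)
F = (659/687, -668/687)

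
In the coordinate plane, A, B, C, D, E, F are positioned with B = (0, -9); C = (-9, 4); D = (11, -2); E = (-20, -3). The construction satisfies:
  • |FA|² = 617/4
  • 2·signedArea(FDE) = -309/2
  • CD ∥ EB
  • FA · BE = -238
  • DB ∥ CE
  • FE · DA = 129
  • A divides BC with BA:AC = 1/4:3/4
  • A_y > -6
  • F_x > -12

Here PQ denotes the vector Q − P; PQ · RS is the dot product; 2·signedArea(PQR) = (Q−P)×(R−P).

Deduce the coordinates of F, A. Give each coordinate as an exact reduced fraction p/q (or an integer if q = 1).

1. A_x = -9/4  [A divides BC with BA:AC = 1/4:3/4]
2. A_y = -23/4  [A divides BC with BA:AC = 1/4:3/4]
   → A = (-9/4, -23/4)
3. F_x = -47/4  [FA · BE = -238 ∩ FE · DA = 129]
4. F_y = 9/4  [FA · BE = -238 ∩ FE · DA = 129]
   → F = (-47/4, 9/4)

A = (-9/4, -23/4)
F = (-47/4, 9/4)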